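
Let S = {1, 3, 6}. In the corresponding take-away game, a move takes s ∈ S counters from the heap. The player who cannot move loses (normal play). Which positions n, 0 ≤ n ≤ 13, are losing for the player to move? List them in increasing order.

0, 2, 4, 9, 11, 13

n :  0  1  2  3  4  5  6  7  8  9 10 11 12 13
G :  0  1  0  1  0  1  2  3  2  0  1  0  1  0
P-positions are exactly the n with G(n) = 0.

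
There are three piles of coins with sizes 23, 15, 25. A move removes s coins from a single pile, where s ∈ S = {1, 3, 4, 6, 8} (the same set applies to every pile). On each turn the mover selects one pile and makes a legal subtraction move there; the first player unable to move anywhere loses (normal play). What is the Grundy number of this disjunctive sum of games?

All piles use S = {1, 3, 4, 6, 8}:
G(0) = 0
G(1) = mex{0} = 1
G(2) = mex{1} = 0
G(3) = mex{0,0} = 1
G(4) = mex{1,1,0} = 2
G(5) = mex{2,0,1} = 3
G(6) = mex{3,1,0,0} = 2
G(7) = mex{2,2,1,1} = 0
G(8) = mex{0,3,2,0,0} = 1
G(9) = mex{1,2,3,1,1} = 0
G(10) = mex{0,0,2,2,0} = 1
G(11) = mex{1,1,0,3,1} = 2
G(12) = mex{2,0,1,2,2} = 3
G(13) = mex{3,1,0,0,3} = 2
G(14) = mex{2,2,1,1,2} = 0
G(15) = mex{0,3,2,0,0} = 1
G(16) = mex{1,2,3,1,1} = 0
G(17) = mex{0,0,2,2,0} = 1
G(18) = mex{1,1,0,3,1} = 2
G(19) = mex{2,0,1,2,2} = 3
G(20) = mex{3,1,0,0,3} = 2
G(21) = mex{2,2,1,1,2} = 0
G(22) = mex{0,3,2,0,0} = 1
G(23) = mex{1,2,3,1,1} = 0
G(24) = mex{0,0,2,2,0} = 1
G(25) = mex{1,1,0,3,1} = 2
Pile A: G(23) = 0.
Pile B: G(15) = 1.
Pile C: G(25) = 2.
Combined Grundy value = 0 ⊕ 1 ⊕ 2 = 3.

3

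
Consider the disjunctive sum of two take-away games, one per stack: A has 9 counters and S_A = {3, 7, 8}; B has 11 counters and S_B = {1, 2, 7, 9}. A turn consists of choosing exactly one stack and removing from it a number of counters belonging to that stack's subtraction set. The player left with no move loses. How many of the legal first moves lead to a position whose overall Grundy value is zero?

Stack A, S = {3, 7, 8}:
G(0) = 0
G(1) = mex{} = 0
G(2) = mex{} = 0
G(3) = mex{0} = 1
G(4) = mex{0} = 1
G(5) = mex{0} = 1
G(6) = mex{1} = 0
G(7) = mex{1,0} = 2
G(8) = mex{1,0,0} = 2
G(9) = mex{0,0,0} = 1
G_A(9) = 1.
Stack B, S = {1, 2, 7, 9}:
n :  0  1  2  3  4  5  6  7  8  9 10 11
G :  0  1  2  0  1  2  0  1  2  3  4  0
G_B(11) = 0.
Combined Grundy value = 1 ⊕ 0 = 1.
A winning move leaves total XOR = 0, i.e. changes one component's Grundy value g to g ⊕ X where X is the current total.
Stack A: need g' = 1⊕1 = 0. Options: 9−3→G=0, 9−7→G=0, 9−8→G=0. Hits: 3.
Stack B: need g' = 0⊕1 = 1. Options: 11−1→G=4, 11−2→G=3, 11−7→G=1, 11−9→G=2. Hits: 1.

4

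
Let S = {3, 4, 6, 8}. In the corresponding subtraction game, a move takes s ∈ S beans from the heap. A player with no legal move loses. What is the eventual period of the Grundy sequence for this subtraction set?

11

n :  0  1  2  3  4  5  6  7  8  9 10 11 12 13 14 15 16 17 18 19 20 21 22 23
G :  0  0  0  1  1  1  2  2  2  3  3  0  0  0  1  1  1  2  2  2  3  3  0  0
G(n+11) = G(n) holds for n = 0,…,7 (a full window of length max(S) = 8), so the sequence is purely periodic with period 11.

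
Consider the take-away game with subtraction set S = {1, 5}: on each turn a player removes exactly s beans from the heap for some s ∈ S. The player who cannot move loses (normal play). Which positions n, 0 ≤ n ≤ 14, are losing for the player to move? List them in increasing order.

n :  0  1  2  3  4  5  6  7  8  9 10 11 12 13 14
G :  0  1  0  1  0  1  0  1  0  1  0  1  0  1  0
P-positions are exactly the n with G(n) = 0.

0, 2, 4, 6, 8, 10, 12, 14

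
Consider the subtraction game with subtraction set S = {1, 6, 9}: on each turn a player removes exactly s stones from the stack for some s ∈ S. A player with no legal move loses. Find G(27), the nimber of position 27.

G(0) = 0
G(1) = mex{0} = 1
G(2) = mex{1} = 0
G(3) = mex{0} = 1
G(4) = mex{1} = 0
G(5) = mex{0} = 1
G(6) = mex{1,0} = 2
G(7) = mex{2,1} = 0
G(8) = mex{0,0} = 1
G(9) = mex{1,1,0} = 2
G(10) = mex{2,0,1} = 3
G(11) = mex{3,1,0} = 2
G(12) = mex{2,2,1} = 0
G(13) = mex{0,0,0} = 1
G(14) = mex{1,1,1} = 0
G(15) = mex{0,2,2} = 1
G(16) = mex{1,3,0} = 2
G(17) = mex{2,2,1} = 0
G(18) = mex{0,0,2} = 1
G(19) = mex{1,1,3} = 0
G(20) = mex{0,0,2} = 1
G(21) = mex{1,1,0} = 2
G(22) = mex{2,2,1} = 0
G(23) = mex{0,0,0} = 1
G(24) = mex{1,1,1} = 0
G(25) = mex{0,0,2} = 1
G(26) = mex{1,1,0} = 2
G(27) = mex{2,2,1} = 0

0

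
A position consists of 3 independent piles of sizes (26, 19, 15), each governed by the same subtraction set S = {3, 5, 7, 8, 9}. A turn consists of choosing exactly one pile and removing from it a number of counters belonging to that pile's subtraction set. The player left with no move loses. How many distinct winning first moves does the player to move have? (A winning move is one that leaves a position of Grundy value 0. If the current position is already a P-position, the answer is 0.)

All piles use S = {3, 5, 7, 8, 9}:
n :  0  1  2  3  4  5  6  7  8  9 10 11 12 13 14 15 16 17 18 19 20 21 22 23 24 25 26
G :  0  0  0  1  1  1  2  2  2  3  3  3  0  0  0  1  1  1  2  2  2  3  3  3  0  0  0
Pile A: G(26) = 0.
Pile B: G(19) = 2.
Pile C: G(15) = 1.
Combined Grundy value = 0 ⊕ 2 ⊕ 1 = 3.
A winning move leaves total XOR = 0, i.e. changes one component's Grundy value g to g ⊕ X where X is the current total.
Pile A: need g' = 0⊕3 = 3. Options: 26−3→G=3, 26−5→G=3, 26−7→G=2, 26−8→G=2, 26−9→G=1. Hits: 2.
Pile B: need g' = 2⊕3 = 1. Options: 19−3→G=1, 19−5→G=0, 19−7→G=0, 19−8→G=3, 19−9→G=3. Hits: 1.
Pile C: need g' = 1⊕3 = 2. Options: 15−3→G=0, 15−5→G=3, 15−7→G=2, 15−8→G=2, 15−9→G=2. Hits: 3.

6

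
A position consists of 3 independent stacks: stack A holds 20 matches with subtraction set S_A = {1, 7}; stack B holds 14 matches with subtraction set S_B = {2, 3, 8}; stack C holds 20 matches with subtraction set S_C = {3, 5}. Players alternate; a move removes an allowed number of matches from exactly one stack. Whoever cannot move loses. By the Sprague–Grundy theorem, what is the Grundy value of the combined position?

Stack A, S = {1, 7}:
n :  0  1  2  3  4  5  6  7  8  9 10 11 12 13 14 15 16 17 18 19 20
G :  0  1  0  1  0  1  0  1  0  1  0  1  0  1  0  1  0  1  0  1  0
G_A(20) = 0.
Stack B, S = {2, 3, 8}:
n :  0  1  2  3  4  5  6  7  8  9 10 11 12 13 14
G :  0  0  1  1  2  0  0  1  1  2  0  0  1  1  2
G_B(14) = 2.
Stack C, S = {3, 5}:
G(0) = 0
G(1) = mex{} = 0
G(2) = mex{} = 0
G(3) = mex{0} = 1
G(4) = mex{0} = 1
G(5) = mex{0,0} = 1
G(6) = mex{1,0} = 2
G(7) = mex{1,0} = 2
G(8) = mex{1,1} = 0
G(9) = mex{2,1} = 0
G(10) = mex{2,1} = 0
G(11) = mex{0,2} = 1
G(12) = mex{0,2} = 1
G(13) = mex{0,0} = 1
G(14) = mex{1,0} = 2
G(15) = mex{1,0} = 2
G(16) = mex{1,1} = 0
G(17) = mex{2,1} = 0
G(18) = mex{2,1} = 0
G(19) = mex{0,2} = 1
G(20) = mex{0,2} = 1
G_C(20) = 1.
Combined Grundy value = 0 ⊕ 2 ⊕ 1 = 3.

3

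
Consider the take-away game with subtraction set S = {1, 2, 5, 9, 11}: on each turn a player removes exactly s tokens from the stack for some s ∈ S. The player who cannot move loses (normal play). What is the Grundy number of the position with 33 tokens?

0

G(0) = 0
G(1) = mex{0} = 1
G(2) = mex{1,0} = 2
G(3) = mex{2,1} = 0
G(4) = mex{0,2} = 1
G(5) = mex{1,0,0} = 2
G(6) = mex{2,1,1} = 0
G(7) = mex{0,2,2} = 1
G(8) = mex{1,0,0} = 2
G(9) = mex{2,1,1,0} = 3
G(10) = mex{3,2,2,1} = 0
G(11) = mex{0,3,0,2,0} = 1
G(12) = mex{1,0,1,0,1} = 2
G(13) = mex{2,1,2,1,2} = 0
G(14) = mex{0,2,3,2,0} = 1
G(15) = mex{1,0,0,0,1} = 2
G(16) = mex{2,1,1,1,2} = 0
G(17) = mex{0,2,2,2,0} = 1
G(18) = mex{1,0,0,3,1} = 2
G(19) = mex{2,1,1,0,2} = 3
G(20) = mex{3,2,2,1,3} = 0
G(21) = mex{0,3,0,2,0} = 1
G(22) = mex{1,0,1,0,1} = 2
G(23) = mex{2,1,2,1,2} = 0
G(24) = mex{0,2,3,2,0} = 1
G(25) = mex{1,0,0,0,1} = 2
G(26) = mex{2,1,1,1,2} = 0
G(27) = mex{0,2,2,2,0} = 1
G(28) = mex{1,0,0,3,1} = 2
G(29) = mex{2,1,1,0,2} = 3
G(30) = mex{3,2,2,1,3} = 0
G(31) = mex{0,3,0,2,0} = 1
G(32) = mex{1,0,1,0,1} = 2
G(33) = mex{2,1,2,1,2} = 0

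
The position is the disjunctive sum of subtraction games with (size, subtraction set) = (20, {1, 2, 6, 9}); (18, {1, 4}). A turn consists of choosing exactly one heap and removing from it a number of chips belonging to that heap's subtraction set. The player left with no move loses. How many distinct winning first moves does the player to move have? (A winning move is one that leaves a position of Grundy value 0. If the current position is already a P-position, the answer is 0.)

2

Heap A, S = {1, 2, 6, 9}:
G(0) = 0
G(1) = mex{0} = 1
G(2) = mex{1,0} = 2
G(3) = mex{2,1} = 0
G(4) = mex{0,2} = 1
G(5) = mex{1,0} = 2
G(6) = mex{2,1,0} = 3
G(7) = mex{3,2,1} = 0
G(8) = mex{0,3,2} = 1
G(9) = mex{1,0,0,0} = 2
G(10) = mex{2,1,1,1} = 0
G(11) = mex{0,2,2,2} = 1
G(12) = mex{1,0,3,0} = 2
G(13) = mex{2,1,0,1} = 3
G(14) = mex{3,2,1,2} = 0
G(15) = mex{0,3,2,3} = 1
G(16) = mex{1,0,0,0} = 2
G(17) = mex{2,1,1,1} = 0
G(18) = mex{0,2,2,2} = 1
G(19) = mex{1,0,3,0} = 2
G(20) = mex{2,1,0,1} = 3
G_A(20) = 3.
Heap B, S = {1, 4}:
n :  0  1  2  3  4  5  6  7  8  9 10 11 12 13 14 15 16 17 18
G :  0  1  0  1  2  0  1  0  1  2  0  1  0  1  2  0  1  0  1
G_B(18) = 1.
Combined Grundy value = 3 ⊕ 1 = 2.
A winning move leaves total XOR = 0, i.e. changes one component's Grundy value g to g ⊕ X where X is the current total.
Heap A: need g' = 3⊕2 = 1. Options: 20−1→G=2, 20−2→G=1, 20−6→G=0, 20−9→G=1. Hits: 2.
Heap B: need g' = 1⊕2 = 3. Options: 18−1→G=0, 18−4→G=2. Hits: 0.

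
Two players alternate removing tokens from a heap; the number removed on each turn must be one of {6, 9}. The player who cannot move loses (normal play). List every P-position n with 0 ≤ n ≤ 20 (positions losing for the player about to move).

0, 1, 2, 3, 4, 5, 15, 16, 17, 18, 19, 20

n :  0  1  2  3  4  5  6  7  8  9 10 11 12 13 14 15 16 17 18 19 20
G :  0  0  0  0  0  0  1  1  1  1  1  1  2  2  2  0  0  0  0  0  0
P-positions are exactly the n with G(n) = 0.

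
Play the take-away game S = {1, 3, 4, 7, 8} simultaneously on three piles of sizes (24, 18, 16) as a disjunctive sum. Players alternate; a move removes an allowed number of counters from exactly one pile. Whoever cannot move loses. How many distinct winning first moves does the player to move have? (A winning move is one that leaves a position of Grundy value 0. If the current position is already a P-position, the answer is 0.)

0

All piles use S = {1, 3, 4, 7, 8}:
n :  0  1  2  3  4  5  6  7  8  9 10 11 12 13 14 15 16 17 18 19 20 21 22 23 24
G :  0  1  0  1  2  3  2  3  4  5  4  0  1  0  1  2  3  2  3  4  5  4  0  1  0
Pile A: G(24) = 0.
Pile B: G(18) = 3.
Pile C: G(16) = 3.
Combined Grundy value = 0 ⊕ 3 ⊕ 3 = 0.
A winning move leaves total XOR = 0, i.e. changes one component's Grundy value g to g ⊕ X where X is the current total.
Pile A: target g' = 0⊕0 = 0, but every legal move changes the Grundy value (mex property), so 0 moves.
Pile B: target g' = 3⊕0 = 3, but every legal move changes the Grundy value (mex property), so 0 moves.
Pile C: target g' = 3⊕0 = 3, but every legal move changes the Grundy value (mex property), so 0 moves.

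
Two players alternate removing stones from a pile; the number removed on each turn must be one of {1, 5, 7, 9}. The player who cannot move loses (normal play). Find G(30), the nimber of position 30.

0

n :  0  1  2  3  4  5  6  7  8  9 10 11 12 13 14 15 16 17 18 19 20 21 22 23 24 25 26 27 28 29 30
G :  0  1  0  1  0  1  0  1  0  1  0  1  0  1  0  1  0  1  0  1  0  1  0  1  0  1  0  1  0  1  0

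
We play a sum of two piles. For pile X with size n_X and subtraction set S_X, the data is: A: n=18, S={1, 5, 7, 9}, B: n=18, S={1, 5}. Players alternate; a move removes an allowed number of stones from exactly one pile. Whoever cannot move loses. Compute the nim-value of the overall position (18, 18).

0

Pile A, S = {1, 5, 7, 9}:
n :  0  1  2  3  4  5  6  7  8  9 10 11 12 13 14 15 16 17 18
G :  0  1  0  1  0  1  0  1  0  1  0  1  0  1  0  1  0  1  0
G_A(18) = 0.
Pile B, S = {1, 5}:
n :  0  1  2  3  4  5  6  7  8  9 10 11 12 13 14 15 16 17 18
G :  0  1  0  1  0  1  0  1  0  1  0  1  0  1  0  1  0  1  0
G_B(18) = 0.
Combined Grundy value = 0 ⊕ 0 = 0.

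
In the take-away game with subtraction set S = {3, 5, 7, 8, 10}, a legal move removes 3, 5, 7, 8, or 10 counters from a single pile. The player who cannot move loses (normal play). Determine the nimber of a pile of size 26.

0

n :  0  1  2  3  4  5  6  7  8  9 10 11 12 13 14 15 16 17 18 19 20 21 22 23 24 25 26
G :  0  0  0  1  1  1  2  2  2  3  3  3  4  0  0  0  1  1  1  2  2  2  3  3  3  4  0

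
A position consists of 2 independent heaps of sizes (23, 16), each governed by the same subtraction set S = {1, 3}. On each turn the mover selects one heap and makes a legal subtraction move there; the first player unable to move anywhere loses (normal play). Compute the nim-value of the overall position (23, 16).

1

All heaps use S = {1, 3}:
n :  0  1  2  3  4  5  6  7  8  9 10 11 12 13 14 15 16 17 18 19 20 21 22 23
G :  0  1  0  1  0  1  0  1  0  1  0  1  0  1  0  1  0  1  0  1  0  1  0  1
Heap A: G(23) = 1.
Heap B: G(16) = 0.
Combined Grundy value = 1 ⊕ 0 = 1.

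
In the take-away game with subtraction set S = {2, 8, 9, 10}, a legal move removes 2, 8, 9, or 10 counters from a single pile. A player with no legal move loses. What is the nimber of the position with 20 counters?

n :  0  1  2  3  4  5  6  7  8  9 10 11 12 13 14 15 16 17 18 19 20
G :  0  0  1  1  0  0  1  1  2  2  3  3  2  2  3  3  0  0  1  1  0

0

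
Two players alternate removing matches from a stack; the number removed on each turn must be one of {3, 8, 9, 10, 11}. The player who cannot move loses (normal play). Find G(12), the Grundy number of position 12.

2

G(0) = 0
G(1) = mex{} = 0
G(2) = mex{} = 0
G(3) = mex{0} = 1
G(4) = mex{0} = 1
G(5) = mex{0} = 1
G(6) = mex{1} = 0
G(7) = mex{1} = 0
G(8) = mex{1,0} = 2
G(9) = mex{0,0,0} = 1
G(10) = mex{0,0,0,0} = 1
G(11) = mex{2,1,0,0,0} = 3
G(12) = mex{1,1,1,0,0} = 2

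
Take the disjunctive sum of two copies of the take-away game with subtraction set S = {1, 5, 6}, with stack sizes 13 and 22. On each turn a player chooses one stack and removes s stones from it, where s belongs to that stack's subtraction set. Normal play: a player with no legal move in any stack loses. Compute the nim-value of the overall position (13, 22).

All stacks use S = {1, 5, 6}:
n :  0  1  2  3  4  5  6  7  8  9 10 11 12 13 14 15 16 17 18 19 20 21 22
G :  0  1  0  1  0  1  2  3  2  3  2  0  1  0  1  0  1  2  3  2  3  2  0
Stack A: G(13) = 0.
Stack B: G(22) = 0.
Combined Grundy value = 0 ⊕ 0 = 0.

0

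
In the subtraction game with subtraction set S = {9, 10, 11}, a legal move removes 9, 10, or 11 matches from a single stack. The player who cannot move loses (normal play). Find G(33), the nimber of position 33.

1

n :  0  1  2  3  4  5  6  7  8  9 10 11 12 13 14 15 16 17 18 19 20 21 22 23 24 25 26 27 28 29 30 31 32 33
G :  0  0  0  0  0  0  0  0  0  1  1  1  1  1  1  1  1  1  2  2  0  0  0  0  0  0  0  0  0  1  1  1  1  1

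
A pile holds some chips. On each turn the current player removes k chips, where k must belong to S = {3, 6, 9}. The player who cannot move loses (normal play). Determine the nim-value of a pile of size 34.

n :  0  1  2  3  4  5  6  7  8  9 10 11 12 13 14 15 16 17 18 19 20 21 22 23 24 25 26 27 28 29 30 31 32 33 34
G :  0  0  0  1  1  1  2  2  2  3  3  3  0  0  0  1  1  1  2  2  2  3  3  3  0  0  0  1  1  1  2  2  2  3  3

3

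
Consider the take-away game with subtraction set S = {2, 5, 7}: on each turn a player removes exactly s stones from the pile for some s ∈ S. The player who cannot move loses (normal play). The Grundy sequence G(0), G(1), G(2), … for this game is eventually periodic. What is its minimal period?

n :  0  1  2  3  4  5  6  7  8  9 10 11 12 13 14 15 16 17 18 19 20 21 22 23 24 25 26 27 28 29 30 31 32 33 34 35 36 37 38 39 40 41 42 43 44 45
G :  0  0  1  1  0  2  1  3  2  2  0  3  1  0  0  1  1  2  2  3  3  2  0  0  1  1  0  2  1  3  2  2  0  3  1  0  0  1  1  2  2  3  3  2  0  0
G(n+22) = G(n) holds for n = 0,…,6 (a full window of length max(S) = 7), so the sequence is purely periodic with period 22.

22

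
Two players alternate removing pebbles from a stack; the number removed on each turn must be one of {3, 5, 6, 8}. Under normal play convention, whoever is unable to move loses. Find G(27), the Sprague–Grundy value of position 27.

n :  0  1  2  3  4  5  6  7  8  9 10 11 12 13 14 15 16 17 18 19 20 21 22 23 24 25 26 27
G :  0  0  0  1  1  1  2  2  2  3  3  0  0  0  1  1  1  2  2  2  3  3  0  0  0  1  1  1

1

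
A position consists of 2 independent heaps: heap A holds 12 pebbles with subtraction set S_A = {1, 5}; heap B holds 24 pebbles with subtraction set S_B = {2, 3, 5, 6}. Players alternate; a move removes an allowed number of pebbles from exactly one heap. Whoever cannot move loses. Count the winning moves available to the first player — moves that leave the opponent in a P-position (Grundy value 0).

0

Heap A, S = {1, 5}:
G(0) = 0
G(1) = mex{0} = 1
G(2) = mex{1} = 0
G(3) = mex{0} = 1
G(4) = mex{1} = 0
G(5) = mex{0,0} = 1
G(6) = mex{1,1} = 0
G(7) = mex{0,0} = 1
G(8) = mex{1,1} = 0
G(9) = mex{0,0} = 1
G(10) = mex{1,1} = 0
G(11) = mex{0,0} = 1
G(12) = mex{1,1} = 0
G_A(12) = 0.
Heap B, S = {2, 3, 5, 6}:
G(0) = 0
G(1) = mex{} = 0
G(2) = mex{0} = 1
G(3) = mex{0,0} = 1
G(4) = mex{1,0} = 2
G(5) = mex{1,1,0} = 2
G(6) = mex{2,1,0,0} = 3
G(7) = mex{2,2,1,0} = 3
G(8) = mex{3,2,1,1} = 0
G(9) = mex{3,3,2,1} = 0
G(10) = mex{0,3,2,2} = 1
G(11) = mex{0,0,3,2} = 1
G(12) = mex{1,0,3,3} = 2
G(13) = mex{1,1,0,3} = 2
G(14) = mex{2,1,0,0} = 3
G(15) = mex{2,2,1,0} = 3
G(16) = mex{3,2,1,1} = 0
G(17) = mex{3,3,2,1} = 0
G(18) = mex{0,3,2,2} = 1
G(19) = mex{0,0,3,2} = 1
G(20) = mex{1,0,3,3} = 2
G(21) = mex{1,1,0,3} = 2
G(22) = mex{2,1,0,0} = 3
G(23) = mex{2,2,1,0} = 3
G(24) = mex{3,2,1,1} = 0
G_B(24) = 0.
Combined Grundy value = 0 ⊕ 0 = 0.
A winning move leaves total XOR = 0, i.e. changes one component's Grundy value g to g ⊕ X where X is the current total.
Heap A: target g' = 0⊕0 = 0, but every legal move changes the Grundy value (mex property), so 0 moves.
Heap B: target g' = 0⊕0 = 0, but every legal move changes the Grundy value (mex property), so 0 moves.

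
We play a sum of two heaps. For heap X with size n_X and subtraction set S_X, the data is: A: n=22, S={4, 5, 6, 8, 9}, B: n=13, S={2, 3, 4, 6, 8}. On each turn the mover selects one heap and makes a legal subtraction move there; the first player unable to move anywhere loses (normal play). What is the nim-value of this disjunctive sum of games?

3

Heap A, S = {4, 5, 6, 8, 9}:
G(0) = 0
G(1) = mex{} = 0
G(2) = mex{} = 0
G(3) = mex{} = 0
G(4) = mex{0} = 1
G(5) = mex{0,0} = 1
G(6) = mex{0,0,0} = 1
G(7) = mex{0,0,0} = 1
G(8) = mex{1,0,0,0} = 2
G(9) = mex{1,1,0,0,0} = 2
G(10) = mex{1,1,1,0,0} = 2
G(11) = mex{1,1,1,0,0} = 2
G(12) = mex{2,1,1,1,0} = 3
G(13) = mex{2,2,1,1,1} = 0
G(14) = mex{2,2,2,1,1} = 0
G(15) = mex{2,2,2,1,1} = 0
G(16) = mex{3,2,2,2,1} = 0
G(17) = mex{0,3,2,2,2} = 1
G(18) = mex{0,0,3,2,2} = 1
G(19) = mex{0,0,0,2,2} = 1
G(20) = mex{0,0,0,3,2} = 1
G(21) = mex{1,0,0,0,3} = 2
G(22) = mex{1,1,0,0,0} = 2
G_A(22) = 2.
Heap B, S = {2, 3, 4, 6, 8}:
G(0) = 0
G(1) = mex{} = 0
G(2) = mex{0} = 1
G(3) = mex{0,0} = 1
G(4) = mex{1,0,0} = 2
G(5) = mex{1,1,0} = 2
G(6) = mex{2,1,1,0} = 3
G(7) = mex{2,2,1,0} = 3
G(8) = mex{3,2,2,1,0} = 4
G(9) = mex{3,3,2,1,0} = 4
G(10) = mex{4,3,3,2,1} = 0
G(11) = mex{4,4,3,2,1} = 0
G(12) = mex{0,4,4,3,2} = 1
G(13) = mex{0,0,4,3,2} = 1
G_B(13) = 1.
Combined Grundy value = 2 ⊕ 1 = 3.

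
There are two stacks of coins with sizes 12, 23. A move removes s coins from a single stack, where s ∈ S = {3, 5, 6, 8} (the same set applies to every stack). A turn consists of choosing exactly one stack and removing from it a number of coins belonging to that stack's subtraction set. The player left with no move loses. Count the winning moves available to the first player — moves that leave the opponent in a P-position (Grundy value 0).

0

All stacks use S = {3, 5, 6, 8}:
n :  0  1  2  3  4  5  6  7  8  9 10 11 12 13 14 15 16 17 18 19 20 21 22 23
G :  0  0  0  1  1  1  2  2  2  3  3  0  0  0  1  1  1  2  2  2  3  3  0  0
Stack A: G(12) = 0.
Stack B: G(23) = 0.
Combined Grundy value = 0 ⊕ 0 = 0.
A winning move leaves total XOR = 0, i.e. changes one component's Grundy value g to g ⊕ X where X is the current total.
Stack A: target g' = 0⊕0 = 0, but every legal move changes the Grundy value (mex property), so 0 moves.
Stack B: target g' = 0⊕0 = 0, but every legal move changes the Grundy value (mex property), so 0 moves.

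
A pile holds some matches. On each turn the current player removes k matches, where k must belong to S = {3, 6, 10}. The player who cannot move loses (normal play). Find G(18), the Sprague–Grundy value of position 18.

0

G(0) = 0
G(1) = mex{} = 0
G(2) = mex{} = 0
G(3) = mex{0} = 1
G(4) = mex{0} = 1
G(5) = mex{0} = 1
G(6) = mex{1,0} = 2
G(7) = mex{1,0} = 2
G(8) = mex{1,0} = 2
G(9) = mex{2,1} = 0
G(10) = mex{2,1,0} = 3
G(11) = mex{2,1,0} = 3
G(12) = mex{0,2,0} = 1
G(13) = mex{3,2,1} = 0
G(14) = mex{3,2,1} = 0
G(15) = mex{1,0,1} = 2
G(16) = mex{0,3,2} = 1
G(17) = mex{0,3,2} = 1
G(18) = mex{2,1,2} = 0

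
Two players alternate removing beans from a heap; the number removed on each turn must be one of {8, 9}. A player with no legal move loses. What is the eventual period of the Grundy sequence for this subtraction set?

G(0) = 0
G(1) = mex{} = 0
G(2) = mex{} = 0
G(3) = mex{} = 0
G(4) = mex{} = 0
G(5) = mex{} = 0
G(6) = mex{} = 0
G(7) = mex{} = 0
G(8) = mex{0} = 1
G(9) = mex{0,0} = 1
G(10) = mex{0,0} = 1
G(11) = mex{0,0} = 1
G(12) = mex{0,0} = 1
G(13) = mex{0,0} = 1
G(14) = mex{0,0} = 1
G(15) = mex{0,0} = 1
G(16) = mex{1,0} = 2
G(17) = mex{1,1} = 0
G(18) = mex{1,1} = 0
G(19) = mex{1,1} = 0
G(20) = mex{1,1} = 0
G(21) = mex{1,1} = 0
G(22) = mex{1,1} = 0
G(23) = mex{1,1} = 0
G(24) = mex{2,1} = 0
G(25) = mex{0,2} = 1
G(26) = mex{0,0} = 1
G(27) = mex{0,0} = 1
G(28) = mex{0,0} = 1
G(29) = mex{0,0} = 1
G(30) = mex{0,0} = 1
G(31) = mex{0,0} = 1
G(32) = mex{0,0} = 1
G(33) = mex{1,0} = 2
G(34) = mex{1,1} = 0
G(35) = mex{1,1} = 0
G(n+17) = G(n) holds for n = 0,…,8 (a full window of length max(S) = 9), so the sequence is purely periodic with period 17.

17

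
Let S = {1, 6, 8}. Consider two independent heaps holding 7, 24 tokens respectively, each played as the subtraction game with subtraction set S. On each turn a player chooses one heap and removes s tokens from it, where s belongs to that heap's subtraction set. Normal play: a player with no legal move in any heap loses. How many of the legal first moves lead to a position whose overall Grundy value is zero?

All heaps use S = {1, 6, 8}:
n :  0  1  2  3  4  5  6  7  8  9 10 11 12 13 14 15 16 17 18 19 20 21 22 23 24
G :  0  1  0  1  0  1  2  0  1  0  1  0  1  2  0  1  0  1  0  1  2  0  1  0  1
Heap A: G(7) = 0.
Heap B: G(24) = 1.
Combined Grundy value = 0 ⊕ 1 = 1.
A winning move leaves total XOR = 0, i.e. changes one component's Grundy value g to g ⊕ X where X is the current total.
Heap A: need g' = 0⊕1 = 1. Options: 7−1→G=2, 7−6→G=1. Hits: 1.
Heap B: need g' = 1⊕1 = 0. Options: 24−1→G=0, 24−6→G=0, 24−8→G=0. Hits: 3.

4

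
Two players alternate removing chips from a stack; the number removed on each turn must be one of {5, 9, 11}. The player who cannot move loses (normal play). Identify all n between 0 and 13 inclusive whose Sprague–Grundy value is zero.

0, 1, 2, 3, 4

G(0) = 0
G(1) = mex{} = 0
G(2) = mex{} = 0
G(3) = mex{} = 0
G(4) = mex{} = 0
G(5) = mex{0} = 1
G(6) = mex{0} = 1
G(7) = mex{0} = 1
G(8) = mex{0} = 1
G(9) = mex{0,0} = 1
G(10) = mex{1,0} = 2
G(11) = mex{1,0,0} = 2
G(12) = mex{1,0,0} = 2
G(13) = mex{1,0,0} = 2
P-positions are exactly the n with G(n) = 0.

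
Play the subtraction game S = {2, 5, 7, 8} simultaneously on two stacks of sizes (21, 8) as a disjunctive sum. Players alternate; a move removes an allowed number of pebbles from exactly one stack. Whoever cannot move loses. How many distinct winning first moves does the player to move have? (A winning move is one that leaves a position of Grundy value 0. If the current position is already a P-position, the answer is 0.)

All stacks use S = {2, 5, 7, 8}:
n :  0  1  2  3  4  5  6  7  8  9 10 11 12 13 14 15 16 17 18 19 20 21
G :  0  0  1  1  0  2  1  3  2  2  0  3  1  0  0  1  1  3  2  2  3  3
Stack A: G(21) = 3.
Stack B: G(8) = 2.
Combined Grundy value = 3 ⊕ 2 = 1.
A winning move leaves total XOR = 0, i.e. changes one component's Grundy value g to g ⊕ X where X is the current total.
Stack A: need g' = 3⊕1 = 2. Options: 21−2→G=2, 21−5→G=1, 21−7→G=0, 21−8→G=0. Hits: 1.
Stack B: need g' = 2⊕1 = 3. Options: 8−2→G=1, 8−5→G=1, 8−7→G=0, 8−8→G=0. Hits: 0.

1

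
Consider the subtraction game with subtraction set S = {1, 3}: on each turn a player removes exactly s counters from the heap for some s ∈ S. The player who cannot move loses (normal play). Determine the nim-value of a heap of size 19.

n :  0  1  2  3  4  5  6  7  8  9 10 11 12 13 14 15 16 17 18 19
G :  0  1  0  1  0  1  0  1  0  1  0  1  0  1  0  1  0  1  0  1

1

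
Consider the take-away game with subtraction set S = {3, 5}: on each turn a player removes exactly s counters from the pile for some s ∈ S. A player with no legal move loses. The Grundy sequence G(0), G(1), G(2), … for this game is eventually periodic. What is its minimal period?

G(0) = 0
G(1) = mex{} = 0
G(2) = mex{} = 0
G(3) = mex{0} = 1
G(4) = mex{0} = 1
G(5) = mex{0,0} = 1
G(6) = mex{1,0} = 2
G(7) = mex{1,0} = 2
G(8) = mex{1,1} = 0
G(9) = mex{2,1} = 0
G(10) = mex{2,1} = 0
G(11) = mex{0,2} = 1
G(12) = mex{0,2} = 1
G(13) = mex{0,0} = 1
G(14) = mex{1,0} = 2
G(15) = mex{1,0} = 2
G(16) = mex{1,1} = 0
G(17) = mex{2,1} = 0
G(n+8) = G(n) holds for n = 0,…,4 (a full window of length max(S) = 5), so the sequence is purely periodic with period 8.

8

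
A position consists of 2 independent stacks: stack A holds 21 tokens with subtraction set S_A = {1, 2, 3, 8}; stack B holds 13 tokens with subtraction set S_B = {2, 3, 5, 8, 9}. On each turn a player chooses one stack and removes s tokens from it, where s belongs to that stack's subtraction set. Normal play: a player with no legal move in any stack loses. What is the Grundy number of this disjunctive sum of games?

2

Stack A, S = {1, 2, 3, 8}:
G(0) = 0
G(1) = mex{0} = 1
G(2) = mex{1,0} = 2
G(3) = mex{2,1,0} = 3
G(4) = mex{3,2,1} = 0
G(5) = mex{0,3,2} = 1
G(6) = mex{1,0,3} = 2
G(7) = mex{2,1,0} = 3
G(8) = mex{3,2,1,0} = 4
G(9) = mex{4,3,2,1} = 0
G(10) = mex{0,4,3,2} = 1
G(11) = mex{1,0,4,3} = 2
G(12) = mex{2,1,0,0} = 3
G(13) = mex{3,2,1,1} = 0
G(14) = mex{0,3,2,2} = 1
G(15) = mex{1,0,3,3} = 2
G(16) = mex{2,1,0,4} = 3
G(17) = mex{3,2,1,0} = 4
G(18) = mex{4,3,2,1} = 0
G(19) = mex{0,4,3,2} = 1
G(20) = mex{1,0,4,3} = 2
G(21) = mex{2,1,0,0} = 3
G_A(21) = 3.
Stack B, S = {2, 3, 5, 8, 9}:
G(0) = 0
G(1) = mex{} = 0
G(2) = mex{0} = 1
G(3) = mex{0,0} = 1
G(4) = mex{1,0} = 2
G(5) = mex{1,1,0} = 2
G(6) = mex{2,1,0} = 3
G(7) = mex{2,2,1} = 0
G(8) = mex{3,2,1,0} = 4
G(9) = mex{0,3,2,0,0} = 1
G(10) = mex{4,0,2,1,0} = 3
G(11) = mex{1,4,3,1,1} = 0
G(12) = mex{3,1,0,2,1} = 4
G(13) = mex{0,3,4,2,2} = 1
G_B(13) = 1.
Combined Grundy value = 3 ⊕ 1 = 2.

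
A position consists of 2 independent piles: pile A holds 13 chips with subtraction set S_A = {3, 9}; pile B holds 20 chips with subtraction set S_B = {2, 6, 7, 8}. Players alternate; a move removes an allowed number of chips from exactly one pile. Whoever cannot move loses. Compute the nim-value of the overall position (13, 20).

Pile A, S = {3, 9}:
n :  0  1  2  3  4  5  6  7  8  9 10 11 12 13
G :  0  0  0  1  1  1  0  0  0  1  1  1  0  0
G_A(13) = 0.
Pile B, S = {2, 6, 7, 8}:
n :  0  1  2  3  4  5  6  7  8  9 10 11 12 13 14 15 16 17 18 19 20
G :  0  0  1  1  0  0  1  1  2  2  3  3  2  2  0  0  1  1  0  0  1
G_B(20) = 1.
Combined Grundy value = 0 ⊕ 1 = 1.

1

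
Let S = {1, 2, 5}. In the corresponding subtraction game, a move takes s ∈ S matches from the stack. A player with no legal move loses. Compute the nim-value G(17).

2

n :  0  1  2  3  4  5  6  7  8  9 10 11 12 13 14 15 16 17
G :  0  1  2  0  1  2  0  1  2  0  1  2  0  1  2  0  1  2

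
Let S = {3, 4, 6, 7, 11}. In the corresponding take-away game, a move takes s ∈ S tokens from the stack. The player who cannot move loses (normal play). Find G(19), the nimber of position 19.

3

n :  0  1  2  3  4  5  6  7  8  9 10 11 12 13 14 15 16 17 18 19
G :  0  0  0  1  1  1  2  2  2  3  0  3  4  1  4  0  2  5  1  3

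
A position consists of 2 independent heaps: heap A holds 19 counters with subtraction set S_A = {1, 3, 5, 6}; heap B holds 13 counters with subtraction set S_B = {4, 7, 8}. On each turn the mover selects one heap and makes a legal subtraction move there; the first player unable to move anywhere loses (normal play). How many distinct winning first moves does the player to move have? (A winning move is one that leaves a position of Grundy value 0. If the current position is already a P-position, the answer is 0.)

2

Heap A, S = {1, 3, 5, 6}:
G(0) = 0
G(1) = mex{0} = 1
G(2) = mex{1} = 0
G(3) = mex{0,0} = 1
G(4) = mex{1,1} = 0
G(5) = mex{0,0,0} = 1
G(6) = mex{1,1,1,0} = 2
G(7) = mex{2,0,0,1} = 3
G(8) = mex{3,1,1,0} = 2
G(9) = mex{2,2,0,1} = 3
G(10) = mex{3,3,1,0} = 2
G(11) = mex{2,2,2,1} = 0
G(12) = mex{0,3,3,2} = 1
G(13) = mex{1,2,2,3} = 0
G(14) = mex{0,0,3,2} = 1
G(15) = mex{1,1,2,3} = 0
G(16) = mex{0,0,0,2} = 1
G(17) = mex{1,1,1,0} = 2
G(18) = mex{2,0,0,1} = 3
G(19) = mex{3,1,1,0} = 2
G_A(19) = 2.
Heap B, S = {4, 7, 8}:
G(0) = 0
G(1) = mex{} = 0
G(2) = mex{} = 0
G(3) = mex{} = 0
G(4) = mex{0} = 1
G(5) = mex{0} = 1
G(6) = mex{0} = 1
G(7) = mex{0,0} = 1
G(8) = mex{1,0,0} = 2
G(9) = mex{1,0,0} = 2
G(10) = mex{1,0,0} = 2
G(11) = mex{1,1,0} = 2
G(12) = mex{2,1,1} = 0
G(13) = mex{2,1,1} = 0
G_B(13) = 0.
Combined Grundy value = 2 ⊕ 0 = 2.
A winning move leaves total XOR = 0, i.e. changes one component's Grundy value g to g ⊕ X where X is the current total.
Heap A: need g' = 2⊕2 = 0. Options: 19−1→G=3, 19−3→G=1, 19−5→G=1, 19−6→G=0. Hits: 1.
Heap B: need g' = 0⊕2 = 2. Options: 13−4→G=2, 13−7→G=1, 13−8→G=1. Hits: 1.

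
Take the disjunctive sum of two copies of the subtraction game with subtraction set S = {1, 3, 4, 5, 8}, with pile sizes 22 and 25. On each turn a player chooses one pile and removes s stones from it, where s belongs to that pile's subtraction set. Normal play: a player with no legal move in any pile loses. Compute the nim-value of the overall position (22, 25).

All piles use S = {1, 3, 4, 5, 8}:
G(0) = 0
G(1) = mex{0} = 1
G(2) = mex{1} = 0
G(3) = mex{0,0} = 1
G(4) = mex{1,1,0} = 2
G(5) = mex{2,0,1,0} = 3
G(6) = mex{3,1,0,1} = 2
G(7) = mex{2,2,1,0} = 3
G(8) = mex{3,3,2,1,0} = 4
G(9) = mex{4,2,3,2,1} = 0
G(10) = mex{0,3,2,3,0} = 1
G(11) = mex{1,4,3,2,1} = 0
G(12) = mex{0,0,4,3,2} = 1
G(13) = mex{1,1,0,4,3} = 2
G(14) = mex{2,0,1,0,2} = 3
G(15) = mex{3,1,0,1,3} = 2
G(16) = mex{2,2,1,0,4} = 3
G(17) = mex{3,3,2,1,0} = 4
G(18) = mex{4,2,3,2,1} = 0
G(19) = mex{0,3,2,3,0} = 1
G(20) = mex{1,4,3,2,1} = 0
G(21) = mex{0,0,4,3,2} = 1
G(22) = mex{1,1,0,4,3} = 2
G(23) = mex{2,0,1,0,2} = 3
G(24) = mex{3,1,0,1,3} = 2
G(25) = mex{2,2,1,0,4} = 3
Pile A: G(22) = 2.
Pile B: G(25) = 3.
Combined Grundy value = 2 ⊕ 3 = 1.

1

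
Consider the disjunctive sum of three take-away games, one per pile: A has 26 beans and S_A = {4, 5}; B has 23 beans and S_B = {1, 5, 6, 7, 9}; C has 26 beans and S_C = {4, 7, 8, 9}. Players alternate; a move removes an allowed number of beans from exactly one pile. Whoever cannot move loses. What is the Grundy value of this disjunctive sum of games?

1

Pile A, S = {4, 5}:
G(0) = 0
G(1) = mex{} = 0
G(2) = mex{} = 0
G(3) = mex{} = 0
G(4) = mex{0} = 1
G(5) = mex{0,0} = 1
G(6) = mex{0,0} = 1
G(7) = mex{0,0} = 1
G(8) = mex{1,0} = 2
G(9) = mex{1,1} = 0
G(10) = mex{1,1} = 0
G(11) = mex{1,1} = 0
G(12) = mex{2,1} = 0
G(13) = mex{0,2} = 1
G(14) = mex{0,0} = 1
G(15) = mex{0,0} = 1
G(16) = mex{0,0} = 1
G(17) = mex{1,0} = 2
G(18) = mex{1,1} = 0
G(19) = mex{1,1} = 0
G(20) = mex{1,1} = 0
G(21) = mex{2,1} = 0
G(22) = mex{0,2} = 1
G(23) = mex{0,0} = 1
G(24) = mex{0,0} = 1
G(25) = mex{0,0} = 1
G(26) = mex{1,0} = 2
G_A(26) = 2.
Pile B, S = {1, 5, 6, 7, 9}:
n :  0  1  2  3  4  5  6  7  8  9 10 11 12 13 14 15 16 17 18 19 20 21 22 23
G :  0  1  0  1  0  1  2  3  2  3  2  3  0  1  0  1  0  1  2  3  2  3  2  3
G_B(23) = 3.
Pile C, S = {4, 7, 8, 9}:
G(0) = 0
G(1) = mex{} = 0
G(2) = mex{} = 0
G(3) = mex{} = 0
G(4) = mex{0} = 1
G(5) = mex{0} = 1
G(6) = mex{0} = 1
G(7) = mex{0,0} = 1
G(8) = mex{1,0,0} = 2
G(9) = mex{1,0,0,0} = 2
G(10) = mex{1,0,0,0} = 2
G(11) = mex{1,1,0,0} = 2
G(12) = mex{2,1,1,0} = 3
G(13) = mex{2,1,1,1} = 0
G(14) = mex{2,1,1,1} = 0
G(15) = mex{2,2,1,1} = 0
G(16) = mex{3,2,2,1} = 0
G(17) = mex{0,2,2,2} = 1
G(18) = mex{0,2,2,2} = 1
G(19) = mex{0,3,2,2} = 1
G(20) = mex{0,0,3,2} = 1
G(21) = mex{1,0,0,3} = 2
G(22) = mex{1,0,0,0} = 2
G(23) = mex{1,0,0,0} = 2
G(24) = mex{1,1,0,0} = 2
G(25) = mex{2,1,1,0} = 3
G(26) = mex{2,1,1,1} = 0
G_C(26) = 0.
Combined Grundy value = 2 ⊕ 3 ⊕ 0 = 1.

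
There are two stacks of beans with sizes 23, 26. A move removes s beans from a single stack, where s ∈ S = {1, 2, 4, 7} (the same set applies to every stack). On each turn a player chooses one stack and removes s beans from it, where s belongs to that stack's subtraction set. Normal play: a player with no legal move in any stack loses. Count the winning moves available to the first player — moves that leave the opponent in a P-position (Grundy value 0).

0

All stacks use S = {1, 2, 4, 7}:
n :  0  1  2  3  4  5  6  7  8  9 10 11 12 13 14 15 16 17 18 19 20 21 22 23 24 25 26
G :  0  1  2  0  1  2  0  1  2  0  1  2  0  1  2  0  1  2  0  1  2  0  1  2  0  1  2
Stack A: G(23) = 2.
Stack B: G(26) = 2.
Combined Grundy value = 2 ⊕ 2 = 0.
A winning move leaves total XOR = 0, i.e. changes one component's Grundy value g to g ⊕ X where X is the current total.
Stack A: target g' = 2⊕0 = 2, but every legal move changes the Grundy value (mex property), so 0 moves.
Stack B: target g' = 2⊕0 = 2, but every legal move changes the Grundy value (mex property), so 0 moves.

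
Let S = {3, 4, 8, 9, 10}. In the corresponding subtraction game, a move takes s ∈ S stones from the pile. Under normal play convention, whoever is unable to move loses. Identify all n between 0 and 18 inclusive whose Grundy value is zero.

n :  0  1  2  3  4  5  6  7  8  9 10 11 12 13 14 15 16 17 18
G :  0  0  0  1  1  1  2  0  2  3  1  3  4  0  0  5  1  1  4
P-positions are exactly the n with G(n) = 0.

0, 1, 2, 7, 13, 14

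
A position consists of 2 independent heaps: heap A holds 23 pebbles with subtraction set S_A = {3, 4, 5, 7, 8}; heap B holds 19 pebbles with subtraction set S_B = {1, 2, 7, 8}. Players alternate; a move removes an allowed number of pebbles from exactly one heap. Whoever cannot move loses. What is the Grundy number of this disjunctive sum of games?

Heap A, S = {3, 4, 5, 7, 8}:
G(0) = 0
G(1) = mex{} = 0
G(2) = mex{} = 0
G(3) = mex{0} = 1
G(4) = mex{0,0} = 1
G(5) = mex{0,0,0} = 1
G(6) = mex{1,0,0} = 2
G(7) = mex{1,1,0,0} = 2
G(8) = mex{1,1,1,0,0} = 2
G(9) = mex{2,1,1,0,0} = 3
G(10) = mex{2,2,1,1,0} = 3
G(11) = mex{2,2,2,1,1} = 0
G(12) = mex{3,2,2,1,1} = 0
G(13) = mex{3,3,2,2,1} = 0
G(14) = mex{0,3,3,2,2} = 1
G(15) = mex{0,0,3,2,2} = 1
G(16) = mex{0,0,0,3,2} = 1
G(17) = mex{1,0,0,3,3} = 2
G(18) = mex{1,1,0,0,3} = 2
G(19) = mex{1,1,1,0,0} = 2
G(20) = mex{2,1,1,0,0} = 3
G(21) = mex{2,2,1,1,0} = 3
G(22) = mex{2,2,2,1,1} = 0
G(23) = mex{3,2,2,1,1} = 0
G_A(23) = 0.
Heap B, S = {1, 2, 7, 8}:
G(0) = 0
G(1) = mex{0} = 1
G(2) = mex{1,0} = 2
G(3) = mex{2,1} = 0
G(4) = mex{0,2} = 1
G(5) = mex{1,0} = 2
G(6) = mex{2,1} = 0
G(7) = mex{0,2,0} = 1
G(8) = mex{1,0,1,0} = 2
G(9) = mex{2,1,2,1} = 0
G(10) = mex{0,2,0,2} = 1
G(11) = mex{1,0,1,0} = 2
G(12) = mex{2,1,2,1} = 0
G(13) = mex{0,2,0,2} = 1
G(14) = mex{1,0,1,0} = 2
G(15) = mex{2,1,2,1} = 0
G(16) = mex{0,2,0,2} = 1
G(17) = mex{1,0,1,0} = 2
G(18) = mex{2,1,2,1} = 0
G(19) = mex{0,2,0,2} = 1
G_B(19) = 1.
Combined Grundy value = 0 ⊕ 1 = 1.

1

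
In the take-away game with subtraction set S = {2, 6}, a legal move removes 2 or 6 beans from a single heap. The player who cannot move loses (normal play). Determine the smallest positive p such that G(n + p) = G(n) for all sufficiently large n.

G(0) = 0
G(1) = mex{} = 0
G(2) = mex{0} = 1
G(3) = mex{0} = 1
G(4) = mex{1} = 0
G(5) = mex{1} = 0
G(6) = mex{0,0} = 1
G(7) = mex{0,0} = 1
G(8) = mex{1,1} = 0
G(9) = mex{1,1} = 0
G(10) = mex{0,0} = 1
G(11) = mex{0,0} = 1
G(12) = mex{1,1} = 0
G(13) = mex{1,1} = 0
G(14) = mex{0,0} = 1
G(n+4) = G(n) holds for n = 0,…,5 (a full window of length max(S) = 6), so the sequence is purely periodic with period 4.

4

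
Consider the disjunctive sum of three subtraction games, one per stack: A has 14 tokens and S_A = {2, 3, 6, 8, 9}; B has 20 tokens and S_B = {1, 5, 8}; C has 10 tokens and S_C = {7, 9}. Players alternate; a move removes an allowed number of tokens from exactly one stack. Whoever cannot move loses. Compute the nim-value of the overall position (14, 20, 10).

Stack A, S = {2, 3, 6, 8, 9}:
G(0) = 0
G(1) = mex{} = 0
G(2) = mex{0} = 1
G(3) = mex{0,0} = 1
G(4) = mex{1,0} = 2
G(5) = mex{1,1} = 0
G(6) = mex{2,1,0} = 3
G(7) = mex{0,2,0} = 1
G(8) = mex{3,0,1,0} = 2
G(9) = mex{1,3,1,0,0} = 2
G(10) = mex{2,1,2,1,0} = 3
G(11) = mex{2,2,0,1,1} = 3
G(12) = mex{3,2,3,2,1} = 0
G(13) = mex{3,3,1,0,2} = 4
G(14) = mex{0,3,2,3,0} = 1
G_A(14) = 1.
Stack B, S = {1, 5, 8}:
G(0) = 0
G(1) = mex{0} = 1
G(2) = mex{1} = 0
G(3) = mex{0} = 1
G(4) = mex{1} = 0
G(5) = mex{0,0} = 1
G(6) = mex{1,1} = 0
G(7) = mex{0,0} = 1
G(8) = mex{1,1,0} = 2
G(9) = mex{2,0,1} = 3
G(10) = mex{3,1,0} = 2
G(11) = mex{2,0,1} = 3
G(12) = mex{3,1,0} = 2
G(13) = mex{2,2,1} = 0
G(14) = mex{0,3,0} = 1
G(15) = mex{1,2,1} = 0
G(16) = mex{0,3,2} = 1
G(17) = mex{1,2,3} = 0
G(18) = mex{0,0,2} = 1
G(19) = mex{1,1,3} = 0
G(20) = mex{0,0,2} = 1
G_B(20) = 1.
Stack C, S = {7, 9}:
n :  0  1  2  3  4  5  6  7  8  9 10
G :  0  0  0  0  0  0  0  1  1  1  1
G_C(10) = 1.
Combined Grundy value = 1 ⊕ 1 ⊕ 1 = 1.

1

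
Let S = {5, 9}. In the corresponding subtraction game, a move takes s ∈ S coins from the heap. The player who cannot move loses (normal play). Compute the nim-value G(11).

n :  0  1  2  3  4  5  6  7  8  9 10 11
G :  0  0  0  0  0  1  1  1  1  1  2  2

2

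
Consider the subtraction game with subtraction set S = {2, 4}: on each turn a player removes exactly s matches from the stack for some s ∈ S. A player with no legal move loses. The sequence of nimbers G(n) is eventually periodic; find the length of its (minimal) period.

6

n :  0  1  2  3  4  5  6  7  8  9 10 11 12 13 14
G :  0  0  1  1  2  2  0  0  1  1  2  2  0  0  1
G(n+6) = G(n) holds for n = 0,…,3 (a full window of length max(S) = 4), so the sequence is purely periodic with period 6.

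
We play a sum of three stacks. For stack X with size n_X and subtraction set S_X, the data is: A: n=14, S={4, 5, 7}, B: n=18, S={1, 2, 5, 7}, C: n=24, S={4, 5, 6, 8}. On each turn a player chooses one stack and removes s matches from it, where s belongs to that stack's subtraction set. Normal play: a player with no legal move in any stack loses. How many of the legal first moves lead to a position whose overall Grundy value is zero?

Stack A, S = {4, 5, 7}:
G(0) = 0
G(1) = mex{} = 0
G(2) = mex{} = 0
G(3) = mex{} = 0
G(4) = mex{0} = 1
G(5) = mex{0,0} = 1
G(6) = mex{0,0} = 1
G(7) = mex{0,0,0} = 1
G(8) = mex{1,0,0} = 2
G(9) = mex{1,1,0} = 2
G(10) = mex{1,1,0} = 2
G(11) = mex{1,1,1} = 0
G(12) = mex{2,1,1} = 0
G(13) = mex{2,2,1} = 0
G(14) = mex{2,2,1} = 0
G_A(14) = 0.
Stack B, S = {1, 2, 5, 7}:
G(0) = 0
G(1) = mex{0} = 1
G(2) = mex{1,0} = 2
G(3) = mex{2,1} = 0
G(4) = mex{0,2} = 1
G(5) = mex{1,0,0} = 2
G(6) = mex{2,1,1} = 0
G(7) = mex{0,2,2,0} = 1
G(8) = mex{1,0,0,1} = 2
G(9) = mex{2,1,1,2} = 0
G(10) = mex{0,2,2,0} = 1
G(11) = mex{1,0,0,1} = 2
G(12) = mex{2,1,1,2} = 0
G(13) = mex{0,2,2,0} = 1
G(14) = mex{1,0,0,1} = 2
G(15) = mex{2,1,1,2} = 0
G(16) = mex{0,2,2,0} = 1
G(17) = mex{1,0,0,1} = 2
G(18) = mex{2,1,1,2} = 0
G_B(18) = 0.
Stack C, S = {4, 5, 6, 8}:
G(0) = 0
G(1) = mex{} = 0
G(2) = mex{} = 0
G(3) = mex{} = 0
G(4) = mex{0} = 1
G(5) = mex{0,0} = 1
G(6) = mex{0,0,0} = 1
G(7) = mex{0,0,0} = 1
G(8) = mex{1,0,0,0} = 2
G(9) = mex{1,1,0,0} = 2
G(10) = mex{1,1,1,0} = 2
G(11) = mex{1,1,1,0} = 2
G(12) = mex{2,1,1,1} = 0
G(13) = mex{2,2,1,1} = 0
G(14) = mex{2,2,2,1} = 0
G(15) = mex{2,2,2,1} = 0
G(16) = mex{0,2,2,2} = 1
G(17) = mex{0,0,2,2} = 1
G(18) = mex{0,0,0,2} = 1
G(19) = mex{0,0,0,2} = 1
G(20) = mex{1,0,0,0} = 2
G(21) = mex{1,1,0,0} = 2
G(22) = mex{1,1,1,0} = 2
G(23) = mex{1,1,1,0} = 2
G(24) = mex{2,1,1,1} = 0
G_C(24) = 0.
Combined Grundy value = 0 ⊕ 0 ⊕ 0 = 0.
A winning move leaves total XOR = 0, i.e. changes one component's Grundy value g to g ⊕ X where X is the current total.
Stack A: target g' = 0⊕0 = 0, but every legal move changes the Grundy value (mex property), so 0 moves.
Stack B: target g' = 0⊕0 = 0, but every legal move changes the Grundy value (mex property), so 0 moves.
Stack C: target g' = 0⊕0 = 0, but every legal move changes the Grundy value (mex property), so 0 moves.

0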